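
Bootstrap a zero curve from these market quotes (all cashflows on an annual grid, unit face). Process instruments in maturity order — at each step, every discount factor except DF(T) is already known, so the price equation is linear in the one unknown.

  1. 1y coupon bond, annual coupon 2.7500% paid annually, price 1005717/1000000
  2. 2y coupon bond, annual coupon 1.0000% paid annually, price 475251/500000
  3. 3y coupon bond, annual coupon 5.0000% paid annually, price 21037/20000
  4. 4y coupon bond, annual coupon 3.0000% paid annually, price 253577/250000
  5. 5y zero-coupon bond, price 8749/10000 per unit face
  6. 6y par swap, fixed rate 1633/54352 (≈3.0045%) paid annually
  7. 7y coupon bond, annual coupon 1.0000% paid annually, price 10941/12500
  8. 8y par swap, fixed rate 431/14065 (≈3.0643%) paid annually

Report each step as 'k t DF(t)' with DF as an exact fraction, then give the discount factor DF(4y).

step 1 [1y] bond c/1=11/400: DF=(1005717/1000000 − 11/400·(0))/(1+11/400) = 2447/2500 ≈ 0.978800
step 2 [2y] bond c/1=1/100: DF=(475251/500000 − 1/100·(0.978800))/(1+1/100) = 4657/5000 ≈ 0.931400
step 3 [3y] bond c/1=1/20: DF=(21037/20000 − 1/20·(0.978800+0.931400))/(1+1/20) = 2277/2500 ≈ 0.910800
step 4 [4y] bond c/1=3/100: DF=(253577/250000 − 3/100·(0.978800+0.931400+0.910800))/(1+3/100) = 4513/5000 ≈ 0.902600
step 5 [5y] zero: DF = P = 8749/10000 ≈ 0.874900
step 6 [6y] swap r/1=1633/54352: DF=(1 − 1633/54352·(0.978800+0.931400+0.910800+0.902600+0.874900))/(1+1633/54352) = 8367/10000 ≈ 0.836700
step 7 [7y] bond c/1=1/100: DF=(10941/12500 − 1/100·(0.978800+0.931400+0.910800+0.902600+0.874900+0.836700))/(1+1/100) = 508/625 ≈ 0.812800
step 8 [8y] swap r/1=431/14065: DF=(1 − 431/14065·(0.978800+0.931400+0.910800+0.902600+0.874900+0.836700+0.812800))/(1+431/14065) = 1569/2000 ≈ 0.784500

1 1 2447/2500
2 2 4657/5000
3 3 2277/2500
4 4 4513/5000
5 5 8749/10000
6 6 8367/10000
7 7 508/625
8 8 1569/2000
DF(4y) = 4513/5000 ≈ 0.902600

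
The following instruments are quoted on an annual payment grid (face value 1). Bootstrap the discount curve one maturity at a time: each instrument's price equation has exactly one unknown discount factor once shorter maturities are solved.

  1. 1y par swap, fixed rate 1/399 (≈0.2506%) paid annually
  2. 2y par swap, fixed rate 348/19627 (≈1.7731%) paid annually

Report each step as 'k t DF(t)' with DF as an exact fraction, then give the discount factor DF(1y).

1 1 399/400
2 2 2413/2500
DF(1y) = 399/400 ≈ 0.997500

step 1 [1y] swap r/1=1/399: DF=(1 − 1/399·(0))/(1+1/399) = 399/400 ≈ 0.997500
step 2 [2y] swap r/1=348/19627: DF=(1 − 348/19627·(0.997500))/(1+348/19627) = 2413/2500 ≈ 0.965200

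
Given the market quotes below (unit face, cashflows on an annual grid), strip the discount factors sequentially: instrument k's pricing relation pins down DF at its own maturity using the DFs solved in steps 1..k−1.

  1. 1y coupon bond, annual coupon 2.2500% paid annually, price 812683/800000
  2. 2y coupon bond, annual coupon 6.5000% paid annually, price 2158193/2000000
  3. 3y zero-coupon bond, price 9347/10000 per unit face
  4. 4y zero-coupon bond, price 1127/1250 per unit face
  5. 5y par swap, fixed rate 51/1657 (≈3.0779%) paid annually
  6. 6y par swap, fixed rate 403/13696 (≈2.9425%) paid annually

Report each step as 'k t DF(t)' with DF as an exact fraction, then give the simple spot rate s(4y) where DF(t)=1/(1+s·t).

1 1 1987/2000
2 2 4763/5000
3 3 9347/10000
4 4 1127/1250
5 5 2143/2500
6 6 2097/2500
s(4y) = (1/(1127/1250) − 1)/(4) = 123/4508 ≈ 2.7285%

step 1 [1y] bond c/1=9/400: DF=(812683/800000 − 9/400·(0))/(1+9/400) = 1987/2000 ≈ 0.993500
step 2 [2y] bond c/1=13/200: DF=(2158193/2000000 − 13/200·(0.993500))/(1+13/200) = 4763/5000 ≈ 0.952600
step 3 [3y] zero: DF = P = 9347/10000 ≈ 0.934700
step 4 [4y] zero: DF = P = 1127/1250 ≈ 0.901600
step 5 [5y] swap r/1=51/1657: DF=(1 − 51/1657·(0.993500+0.952600+0.934700+0.901600))/(1+51/1657) = 2143/2500 ≈ 0.857200
step 6 [6y] swap r/1=403/13696: DF=(1 − 403/13696·(0.993500+0.952600+0.934700+0.901600+0.857200))/(1+403/13696) = 2097/2500 ≈ 0.838800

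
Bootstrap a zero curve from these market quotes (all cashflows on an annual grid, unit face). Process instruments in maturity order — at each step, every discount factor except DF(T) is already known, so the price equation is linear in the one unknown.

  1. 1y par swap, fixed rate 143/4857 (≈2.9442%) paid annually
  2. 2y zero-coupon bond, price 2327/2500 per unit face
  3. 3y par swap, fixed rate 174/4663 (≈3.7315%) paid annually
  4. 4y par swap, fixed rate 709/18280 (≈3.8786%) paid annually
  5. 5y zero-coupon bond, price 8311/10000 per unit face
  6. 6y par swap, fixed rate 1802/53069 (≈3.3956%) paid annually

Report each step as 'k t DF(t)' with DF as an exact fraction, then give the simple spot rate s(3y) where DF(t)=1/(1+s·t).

1 1 4857/5000
2 2 2327/2500
3 3 2239/2500
4 4 4291/5000
5 5 8311/10000
6 6 4099/5000
s(3y) = (1/(2239/2500) − 1)/(3) = 87/2239 ≈ 3.8857%

step 1 [1y] swap r/1=143/4857: DF=(1 − 143/4857·(0))/(1+143/4857) = 4857/5000 ≈ 0.971400
step 2 [2y] zero: DF = P = 2327/2500 ≈ 0.930800
step 3 [3y] swap r/1=174/4663: DF=(1 − 174/4663·(0.971400+0.930800))/(1+174/4663) = 2239/2500 ≈ 0.895600
step 4 [4y] swap r/1=709/18280: DF=(1 − 709/18280·(0.971400+0.930800+0.895600))/(1+709/18280) = 4291/5000 ≈ 0.858200
step 5 [5y] zero: DF = P = 8311/10000 ≈ 0.831100
step 6 [6y] swap r/1=1802/53069: DF=(1 − 1802/53069·(0.971400+0.930800+0.895600+0.858200+0.831100))/(1+1802/53069) = 4099/5000 ≈ 0.819800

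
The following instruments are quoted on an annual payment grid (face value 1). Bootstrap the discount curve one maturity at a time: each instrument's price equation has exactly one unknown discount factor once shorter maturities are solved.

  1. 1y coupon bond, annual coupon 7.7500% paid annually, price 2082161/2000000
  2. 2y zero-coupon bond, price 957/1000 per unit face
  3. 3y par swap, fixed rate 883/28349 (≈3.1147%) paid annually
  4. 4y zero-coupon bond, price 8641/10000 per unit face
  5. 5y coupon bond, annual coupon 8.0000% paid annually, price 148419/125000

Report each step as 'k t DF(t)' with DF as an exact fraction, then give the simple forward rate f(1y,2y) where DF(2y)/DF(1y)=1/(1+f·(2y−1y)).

1 1 4831/5000
2 2 957/1000
3 3 9117/10000
4 4 8641/10000
5 5 4127/5000
f(1y,2y) = ((4831/5000)/(957/1000) − 1)/(1) = 46/4785 ≈ 0.9613%

step 1 [1y] bond c/1=31/400: DF=(2082161/2000000 − 31/400·(0))/(1+31/400) = 4831/5000 ≈ 0.966200
step 2 [2y] zero: DF = P = 957/1000 ≈ 0.957000
step 3 [3y] swap r/1=883/28349: DF=(1 − 883/28349·(0.966200+0.957000))/(1+883/28349) = 9117/10000 ≈ 0.911700
step 4 [4y] zero: DF = P = 8641/10000 ≈ 0.864100
step 5 [5y] bond c/1=2/25: DF=(148419/125000 − 2/25·(0.966200+0.957000+0.911700+0.864100))/(1+2/25) = 4127/5000 ≈ 0.825400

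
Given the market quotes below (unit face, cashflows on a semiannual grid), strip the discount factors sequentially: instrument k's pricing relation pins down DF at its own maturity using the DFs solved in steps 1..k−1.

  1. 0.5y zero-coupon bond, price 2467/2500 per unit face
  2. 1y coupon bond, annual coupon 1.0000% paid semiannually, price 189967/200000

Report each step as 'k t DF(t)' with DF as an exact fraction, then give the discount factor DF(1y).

step 1 [0.5y] zero: DF = P = 2467/2500 ≈ 0.986800
step 2 [1y] bond c/2=1/200: DF=(189967/200000 − 1/200·(0.986800))/(1+1/200) = 4701/5000 ≈ 0.940200

1 1/2 2467/2500
2 1 4701/5000
DF(1y) = 4701/5000 ≈ 0.940200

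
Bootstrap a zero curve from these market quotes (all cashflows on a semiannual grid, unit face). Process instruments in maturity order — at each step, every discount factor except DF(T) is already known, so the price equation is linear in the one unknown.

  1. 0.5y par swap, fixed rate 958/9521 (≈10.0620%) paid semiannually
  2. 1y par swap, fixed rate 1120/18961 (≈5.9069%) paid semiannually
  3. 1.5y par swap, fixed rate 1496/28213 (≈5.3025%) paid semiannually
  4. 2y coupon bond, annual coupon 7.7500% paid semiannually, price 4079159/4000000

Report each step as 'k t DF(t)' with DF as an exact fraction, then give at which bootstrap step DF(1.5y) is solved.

1 1/2 9521/10000
2 1 118/125
3 3/2 2313/2500
4 2 1753/2000
DF(1.5y) is solved at step 3

step 1 [0.5y] swap r/2=479/9521: DF=(1 − 479/9521·(0))/(1+479/9521) = 9521/10000 ≈ 0.952100
step 2 [1y] swap r/2=560/18961: DF=(1 − 560/18961·(0.952100))/(1+560/18961) = 118/125 ≈ 0.944000
step 3 [1.5y] swap r/2=748/28213: DF=(1 − 748/28213·(0.952100+0.944000))/(1+748/28213) = 2313/2500 ≈ 0.925200
step 4 [2y] bond c/2=31/800: DF=(4079159/4000000 − 31/800·(0.952100+0.944000+0.925200))/(1+31/800) = 1753/2000 ≈ 0.876500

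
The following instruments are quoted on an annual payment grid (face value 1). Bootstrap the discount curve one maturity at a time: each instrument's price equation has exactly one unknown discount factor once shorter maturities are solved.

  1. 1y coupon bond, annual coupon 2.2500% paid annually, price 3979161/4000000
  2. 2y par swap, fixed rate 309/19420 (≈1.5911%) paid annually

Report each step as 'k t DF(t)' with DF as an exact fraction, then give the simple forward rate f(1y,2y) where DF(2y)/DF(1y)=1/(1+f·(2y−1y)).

step 1 [1y] bond c/1=9/400: DF=(3979161/4000000 − 9/400·(0))/(1+9/400) = 9729/10000 ≈ 0.972900
step 2 [2y] swap r/1=309/19420: DF=(1 − 309/19420·(0.972900))/(1+309/19420) = 9691/10000 ≈ 0.969100

1 1 9729/10000
2 2 9691/10000
f(1y,2y) = ((9729/10000)/(9691/10000) − 1)/(1) = 38/9691 ≈ 0.3921%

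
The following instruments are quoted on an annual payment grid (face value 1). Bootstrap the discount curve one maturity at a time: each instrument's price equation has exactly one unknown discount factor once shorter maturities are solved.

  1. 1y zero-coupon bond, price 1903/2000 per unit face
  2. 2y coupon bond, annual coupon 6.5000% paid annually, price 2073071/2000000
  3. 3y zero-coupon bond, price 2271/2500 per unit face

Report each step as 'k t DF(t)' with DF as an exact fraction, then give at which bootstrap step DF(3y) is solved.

1 1 1903/2000
2 2 572/625
3 3 2271/2500
DF(3y) is solved at step 3

step 1 [1y] zero: DF = P = 1903/2000 ≈ 0.951500
step 2 [2y] bond c/1=13/200: DF=(2073071/2000000 − 13/200·(0.951500))/(1+13/200) = 572/625 ≈ 0.915200
step 3 [3y] zero: DF = P = 2271/2500 ≈ 0.908400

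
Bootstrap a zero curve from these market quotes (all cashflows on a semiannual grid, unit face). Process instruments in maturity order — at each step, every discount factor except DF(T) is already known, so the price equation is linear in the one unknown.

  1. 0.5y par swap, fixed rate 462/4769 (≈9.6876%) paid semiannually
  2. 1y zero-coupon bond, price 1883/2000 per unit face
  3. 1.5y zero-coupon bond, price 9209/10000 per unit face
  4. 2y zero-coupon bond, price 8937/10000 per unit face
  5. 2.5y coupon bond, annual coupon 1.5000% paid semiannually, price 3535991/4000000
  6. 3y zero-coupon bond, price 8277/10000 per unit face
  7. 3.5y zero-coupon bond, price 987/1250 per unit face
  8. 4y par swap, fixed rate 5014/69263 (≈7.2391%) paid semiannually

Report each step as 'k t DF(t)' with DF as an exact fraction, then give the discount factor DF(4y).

1 1/2 4769/5000
2 1 1883/2000
3 3/2 9209/10000
4 2 8937/10000
5 5/2 4249/5000
6 3 8277/10000
7 7/2 987/1250
8 4 7493/10000
DF(4y) = 7493/10000 ≈ 0.749300

step 1 [0.5y] swap r/2=231/4769: DF=(1 − 231/4769·(0))/(1+231/4769) = 4769/5000 ≈ 0.953800
step 2 [1y] zero: DF = P = 1883/2000 ≈ 0.941500
step 3 [1.5y] zero: DF = P = 9209/10000 ≈ 0.920900
step 4 [2y] zero: DF = P = 8937/10000 ≈ 0.893700
step 5 [2.5y] bond c/2=3/400: DF=(3535991/4000000 − 3/400·(0.953800+0.941500+0.920900+0.893700))/(1+3/400) = 4249/5000 ≈ 0.849800
step 6 [3y] zero: DF = P = 8277/10000 ≈ 0.827700
step 7 [3.5y] zero: DF = P = 987/1250 ≈ 0.789600
step 8 [4y] swap r/2=2507/69263: DF=(1 − 2507/69263·(0.953800+0.941500+0.920900+0.893700+0.849800+0.827700+0.789600))/(1+2507/69263) = 7493/10000 ≈ 0.749300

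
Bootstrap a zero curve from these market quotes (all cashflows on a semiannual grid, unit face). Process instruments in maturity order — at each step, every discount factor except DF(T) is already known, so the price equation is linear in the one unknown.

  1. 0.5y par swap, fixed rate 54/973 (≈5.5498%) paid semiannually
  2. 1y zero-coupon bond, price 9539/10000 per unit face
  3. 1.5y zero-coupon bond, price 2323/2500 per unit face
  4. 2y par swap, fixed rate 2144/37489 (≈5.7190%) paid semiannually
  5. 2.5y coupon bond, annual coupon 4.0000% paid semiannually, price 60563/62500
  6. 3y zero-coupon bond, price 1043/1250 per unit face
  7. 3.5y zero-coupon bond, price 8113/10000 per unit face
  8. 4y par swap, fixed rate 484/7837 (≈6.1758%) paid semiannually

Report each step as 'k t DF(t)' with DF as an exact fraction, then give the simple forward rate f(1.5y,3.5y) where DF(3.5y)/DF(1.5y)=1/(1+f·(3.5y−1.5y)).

step 1 [0.5y] swap r/2=27/973: DF=(1 − 27/973·(0))/(1+27/973) = 973/1000 ≈ 0.973000
step 2 [1y] zero: DF = P = 9539/10000 ≈ 0.953900
step 3 [1.5y] zero: DF = P = 2323/2500 ≈ 0.929200
step 4 [2y] swap r/2=1072/37489: DF=(1 − 1072/37489·(0.973000+0.953900+0.929200))/(1+1072/37489) = 558/625 ≈ 0.892800
step 5 [2.5y] bond c/2=1/50: DF=(60563/62500 − 1/50·(0.973000+0.953900+0.929200+0.892800))/(1+1/50) = 1753/2000 ≈ 0.876500
step 6 [3y] zero: DF = P = 1043/1250 ≈ 0.834400
step 7 [3.5y] zero: DF = P = 8113/10000 ≈ 0.811300
step 8 [4y] swap r/2=242/7837: DF=(1 − 242/7837·(0.973000+0.953900+0.929200+0.892800+0.876500+0.834400+0.811300))/(1+242/7837) = 3911/5000 ≈ 0.782200

1 1/2 973/1000
2 1 9539/10000
3 3/2 2323/2500
4 2 558/625
5 5/2 1753/2000
6 3 1043/1250
7 7/2 8113/10000
8 4 3911/5000
f(1.5y,3.5y) = ((2323/2500)/(8113/10000) − 1)/(2) = 1179/16226 ≈ 7.2661%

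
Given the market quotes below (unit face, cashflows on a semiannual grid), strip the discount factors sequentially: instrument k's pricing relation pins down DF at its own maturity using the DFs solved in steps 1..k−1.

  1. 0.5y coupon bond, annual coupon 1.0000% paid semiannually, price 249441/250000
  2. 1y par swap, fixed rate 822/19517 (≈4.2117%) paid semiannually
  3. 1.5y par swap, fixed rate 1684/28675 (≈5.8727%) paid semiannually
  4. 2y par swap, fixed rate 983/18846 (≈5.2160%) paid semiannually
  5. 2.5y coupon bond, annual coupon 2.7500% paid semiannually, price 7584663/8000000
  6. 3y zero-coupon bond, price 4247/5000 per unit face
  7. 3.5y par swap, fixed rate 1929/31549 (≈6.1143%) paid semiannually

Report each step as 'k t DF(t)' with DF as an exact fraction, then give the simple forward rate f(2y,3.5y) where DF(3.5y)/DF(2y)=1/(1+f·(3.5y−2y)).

step 1 [0.5y] bond c/2=1/200: DF=(249441/250000 − 1/200·(0))/(1+1/200) = 1241/1250 ≈ 0.992800
step 2 [1y] swap r/2=411/19517: DF=(1 − 411/19517·(0.992800))/(1+411/19517) = 9589/10000 ≈ 0.958900
step 3 [1.5y] swap r/2=842/28675: DF=(1 − 842/28675·(0.992800+0.958900))/(1+842/28675) = 4579/5000 ≈ 0.915800
step 4 [2y] swap r/2=983/37692: DF=(1 − 983/37692·(0.992800+0.958900+0.915800))/(1+983/37692) = 9017/10000 ≈ 0.901700
step 5 [2.5y] bond c/2=11/800: DF=(7584663/8000000 − 11/800·(0.992800+0.958900+0.915800+0.901700))/(1+11/800) = 8841/10000 ≈ 0.884100
step 6 [3y] zero: DF = P = 4247/5000 ≈ 0.849400
step 7 [3.5y] swap r/2=1929/63098: DF=(1 − 1929/63098·(0.992800+0.958900+0.915800+0.901700+0.884100+0.849400))/(1+1929/63098) = 8071/10000 ≈ 0.807100

1 1/2 1241/1250
2 1 9589/10000
3 3/2 4579/5000
4 2 9017/10000
5 5/2 8841/10000
6 3 4247/5000
7 7/2 8071/10000
f(2y,3.5y) = ((9017/10000)/(8071/10000) − 1)/(3/2) = 1892/24213 ≈ 7.8140%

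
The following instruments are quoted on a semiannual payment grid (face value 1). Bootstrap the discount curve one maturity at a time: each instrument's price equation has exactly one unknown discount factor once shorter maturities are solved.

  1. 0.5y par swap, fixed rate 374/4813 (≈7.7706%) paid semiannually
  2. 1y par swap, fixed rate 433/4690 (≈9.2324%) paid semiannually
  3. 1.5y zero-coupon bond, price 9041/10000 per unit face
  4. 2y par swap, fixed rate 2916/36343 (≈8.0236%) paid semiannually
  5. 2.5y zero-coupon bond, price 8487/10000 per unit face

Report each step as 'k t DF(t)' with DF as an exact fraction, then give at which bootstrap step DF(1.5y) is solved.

step 1 [0.5y] swap r/2=187/4813: DF=(1 − 187/4813·(0))/(1+187/4813) = 4813/5000 ≈ 0.962600
step 2 [1y] swap r/2=433/9380: DF=(1 − 433/9380·(0.962600))/(1+433/9380) = 4567/5000 ≈ 0.913400
step 3 [1.5y] zero: DF = P = 9041/10000 ≈ 0.904100
step 4 [2y] swap r/2=1458/36343: DF=(1 − 1458/36343·(0.962600+0.913400+0.904100))/(1+1458/36343) = 4271/5000 ≈ 0.854200
step 5 [2.5y] zero: DF = P = 8487/10000 ≈ 0.848700

1 1/2 4813/5000
2 1 4567/5000
3 3/2 9041/10000
4 2 4271/5000
5 5/2 8487/10000
DF(1.5y) is solved at step 3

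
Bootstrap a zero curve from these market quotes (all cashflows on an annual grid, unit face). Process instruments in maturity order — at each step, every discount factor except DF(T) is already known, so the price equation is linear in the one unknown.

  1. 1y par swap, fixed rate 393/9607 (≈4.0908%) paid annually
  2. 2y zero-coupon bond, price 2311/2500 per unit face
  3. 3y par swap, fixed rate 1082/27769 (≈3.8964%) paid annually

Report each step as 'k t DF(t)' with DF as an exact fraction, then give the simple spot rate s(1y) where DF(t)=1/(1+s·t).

step 1 [1y] swap r/1=393/9607: DF=(1 − 393/9607·(0))/(1+393/9607) = 9607/10000 ≈ 0.960700
step 2 [2y] zero: DF = P = 2311/2500 ≈ 0.924400
step 3 [3y] swap r/1=1082/27769: DF=(1 − 1082/27769·(0.960700+0.924400))/(1+1082/27769) = 4459/5000 ≈ 0.891800

1 1 9607/10000
2 2 2311/2500
3 3 4459/5000
s(1y) = (1/(9607/10000) − 1)/(1) = 393/9607 ≈ 4.0908%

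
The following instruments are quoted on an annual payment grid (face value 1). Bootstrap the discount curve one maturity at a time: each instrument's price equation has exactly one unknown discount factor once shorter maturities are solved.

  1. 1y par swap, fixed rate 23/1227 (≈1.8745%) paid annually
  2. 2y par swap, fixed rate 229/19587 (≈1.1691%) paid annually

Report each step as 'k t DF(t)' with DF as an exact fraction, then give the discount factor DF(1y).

step 1 [1y] swap r/1=23/1227: DF=(1 − 23/1227·(0))/(1+23/1227) = 1227/1250 ≈ 0.981600
step 2 [2y] swap r/1=229/19587: DF=(1 − 229/19587·(0.981600))/(1+229/19587) = 9771/10000 ≈ 0.977100

1 1 1227/1250
2 2 9771/10000
DF(1y) = 1227/1250 ≈ 0.981600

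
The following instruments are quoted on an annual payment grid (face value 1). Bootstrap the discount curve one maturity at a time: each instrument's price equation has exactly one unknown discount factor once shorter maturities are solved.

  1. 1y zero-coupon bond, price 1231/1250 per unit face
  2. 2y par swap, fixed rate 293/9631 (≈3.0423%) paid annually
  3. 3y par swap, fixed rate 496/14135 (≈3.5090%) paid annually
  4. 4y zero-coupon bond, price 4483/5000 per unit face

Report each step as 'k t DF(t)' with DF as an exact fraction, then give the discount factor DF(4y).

1 1 1231/1250
2 2 4707/5000
3 3 563/625
4 4 4483/5000
DF(4y) = 4483/5000 ≈ 0.896600

step 1 [1y] zero: DF = P = 1231/1250 ≈ 0.984800
step 2 [2y] swap r/1=293/9631: DF=(1 − 293/9631·(0.984800))/(1+293/9631) = 4707/5000 ≈ 0.941400
step 3 [3y] swap r/1=496/14135: DF=(1 − 496/14135·(0.984800+0.941400))/(1+496/14135) = 563/625 ≈ 0.900800
step 4 [4y] zero: DF = P = 4483/5000 ≈ 0.896600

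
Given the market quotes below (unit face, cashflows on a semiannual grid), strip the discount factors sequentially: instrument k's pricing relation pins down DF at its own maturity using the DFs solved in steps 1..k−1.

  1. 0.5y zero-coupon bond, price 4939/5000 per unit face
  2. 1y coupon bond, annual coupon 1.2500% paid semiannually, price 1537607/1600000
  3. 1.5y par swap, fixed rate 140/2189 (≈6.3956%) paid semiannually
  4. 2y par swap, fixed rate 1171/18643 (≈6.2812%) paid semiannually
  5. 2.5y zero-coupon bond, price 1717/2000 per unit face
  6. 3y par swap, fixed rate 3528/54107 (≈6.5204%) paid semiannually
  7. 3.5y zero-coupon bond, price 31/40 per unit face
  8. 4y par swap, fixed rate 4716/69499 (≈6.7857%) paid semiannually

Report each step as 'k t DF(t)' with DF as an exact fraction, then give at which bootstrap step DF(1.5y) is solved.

1 1/2 4939/5000
2 1 9489/10000
3 3/2 909/1000
4 2 8829/10000
5 5/2 1717/2000
6 3 2059/2500
7 7/2 31/40
8 4 3821/5000
DF(1.5y) is solved at step 3

step 1 [0.5y] zero: DF = P = 4939/5000 ≈ 0.987800
step 2 [1y] bond c/2=1/160: DF=(1537607/1600000 − 1/160·(0.987800))/(1+1/160) = 9489/10000 ≈ 0.948900
step 3 [1.5y] swap r/2=70/2189: DF=(1 − 70/2189·(0.987800+0.948900))/(1+70/2189) = 909/1000 ≈ 0.909000
step 4 [2y] swap r/2=1171/37286: DF=(1 − 1171/37286·(0.987800+0.948900+0.909000))/(1+1171/37286) = 8829/10000 ≈ 0.882900
step 5 [2.5y] zero: DF = P = 1717/2000 ≈ 0.858500
step 6 [3y] swap r/2=1764/54107: DF=(1 − 1764/54107·(0.987800+0.948900+0.909000+0.882900+0.858500))/(1+1764/54107) = 2059/2500 ≈ 0.823600
step 7 [3.5y] zero: DF = P = 31/40 ≈ 0.775000
step 8 [4y] swap r/2=2358/69499: DF=(1 − 2358/69499·(0.987800+0.948900+0.909000+0.882900+0.858500+0.823600+0.775000))/(1+2358/69499) = 3821/5000 ≈ 0.764200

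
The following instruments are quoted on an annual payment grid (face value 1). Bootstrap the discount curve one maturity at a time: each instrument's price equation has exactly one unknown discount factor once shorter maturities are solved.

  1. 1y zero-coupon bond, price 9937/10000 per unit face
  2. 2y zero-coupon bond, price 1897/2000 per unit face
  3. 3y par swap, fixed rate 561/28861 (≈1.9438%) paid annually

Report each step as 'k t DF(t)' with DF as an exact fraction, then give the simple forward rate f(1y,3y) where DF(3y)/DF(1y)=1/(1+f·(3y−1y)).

1 1 9937/10000
2 2 1897/2000
3 3 9439/10000
f(1y,3y) = ((9937/10000)/(9439/10000) − 1)/(2) = 249/9439 ≈ 2.6380%

step 1 [1y] zero: DF = P = 9937/10000 ≈ 0.993700
step 2 [2y] zero: DF = P = 1897/2000 ≈ 0.948500
step 3 [3y] swap r/1=561/28861: DF=(1 − 561/28861·(0.993700+0.948500))/(1+561/28861) = 9439/10000 ≈ 0.943900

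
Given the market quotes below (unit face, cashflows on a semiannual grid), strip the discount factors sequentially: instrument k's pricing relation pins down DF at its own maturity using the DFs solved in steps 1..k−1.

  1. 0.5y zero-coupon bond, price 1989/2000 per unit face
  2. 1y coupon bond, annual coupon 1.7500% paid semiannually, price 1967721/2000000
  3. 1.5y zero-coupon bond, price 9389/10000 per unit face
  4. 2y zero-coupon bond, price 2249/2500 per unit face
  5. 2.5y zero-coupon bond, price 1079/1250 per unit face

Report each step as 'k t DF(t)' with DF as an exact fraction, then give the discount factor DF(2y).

step 1 [0.5y] zero: DF = P = 1989/2000 ≈ 0.994500
step 2 [1y] bond c/2=7/800: DF=(1967721/2000000 − 7/800·(0.994500))/(1+7/800) = 9667/10000 ≈ 0.966700
step 3 [1.5y] zero: DF = P = 9389/10000 ≈ 0.938900
step 4 [2y] zero: DF = P = 2249/2500 ≈ 0.899600
step 5 [2.5y] zero: DF = P = 1079/1250 ≈ 0.863200

1 1/2 1989/2000
2 1 9667/10000
3 3/2 9389/10000
4 2 2249/2500
5 5/2 1079/1250
DF(2y) = 2249/2500 ≈ 0.899600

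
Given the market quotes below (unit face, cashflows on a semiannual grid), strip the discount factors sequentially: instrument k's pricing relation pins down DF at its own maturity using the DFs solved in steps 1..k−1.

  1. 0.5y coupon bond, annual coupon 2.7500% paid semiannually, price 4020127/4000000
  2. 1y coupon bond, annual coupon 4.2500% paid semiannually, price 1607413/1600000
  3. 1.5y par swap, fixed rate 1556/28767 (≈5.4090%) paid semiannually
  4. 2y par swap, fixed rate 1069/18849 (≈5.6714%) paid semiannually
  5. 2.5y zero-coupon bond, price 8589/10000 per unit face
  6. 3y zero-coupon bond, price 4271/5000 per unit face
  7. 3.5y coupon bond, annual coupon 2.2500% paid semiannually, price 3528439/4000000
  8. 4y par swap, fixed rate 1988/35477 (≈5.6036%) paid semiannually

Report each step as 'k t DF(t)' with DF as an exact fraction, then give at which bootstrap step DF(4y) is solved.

1 1/2 4957/5000
2 1 9631/10000
3 3/2 4611/5000
4 2 8931/10000
5 5/2 8589/10000
6 3 4271/5000
7 7/2 8113/10000
8 4 2003/2500
DF(4y) is solved at step 8

step 1 [0.5y] bond c/2=11/800: DF=(4020127/4000000 − 11/800·(0))/(1+11/800) = 4957/5000 ≈ 0.991400
step 2 [1y] bond c/2=17/800: DF=(1607413/1600000 − 17/800·(0.991400))/(1+17/800) = 9631/10000 ≈ 0.963100
step 3 [1.5y] swap r/2=778/28767: DF=(1 − 778/28767·(0.991400+0.963100))/(1+778/28767) = 4611/5000 ≈ 0.922200
step 4 [2y] swap r/2=1069/37698: DF=(1 − 1069/37698·(0.991400+0.963100+0.922200))/(1+1069/37698) = 8931/10000 ≈ 0.893100
step 5 [2.5y] zero: DF = P = 8589/10000 ≈ 0.858900
step 6 [3y] zero: DF = P = 4271/5000 ≈ 0.854200
step 7 [3.5y] bond c/2=9/800: DF=(3528439/4000000 − 9/800·(0.991400+0.963100+0.922200+0.893100+0.858900+0.854200))/(1+9/800) = 8113/10000 ≈ 0.811300
step 8 [4y] swap r/2=994/35477: DF=(1 − 994/35477·(0.991400+0.963100+0.922200+0.893100+0.858900+0.854200+0.811300))/(1+994/35477) = 2003/2500 ≈ 0.801200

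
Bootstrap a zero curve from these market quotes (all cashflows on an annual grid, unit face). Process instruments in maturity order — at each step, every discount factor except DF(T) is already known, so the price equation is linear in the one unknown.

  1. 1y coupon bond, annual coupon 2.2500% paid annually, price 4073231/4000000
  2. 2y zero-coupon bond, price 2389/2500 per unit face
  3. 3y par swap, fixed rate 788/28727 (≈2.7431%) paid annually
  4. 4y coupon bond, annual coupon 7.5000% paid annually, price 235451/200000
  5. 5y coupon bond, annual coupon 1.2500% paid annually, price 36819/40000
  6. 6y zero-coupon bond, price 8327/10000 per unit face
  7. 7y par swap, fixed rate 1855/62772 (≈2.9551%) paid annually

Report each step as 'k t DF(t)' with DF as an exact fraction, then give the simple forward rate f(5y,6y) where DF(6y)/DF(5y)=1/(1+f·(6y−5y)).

step 1 [1y] bond c/1=9/400: DF=(4073231/4000000 − 9/400·(0))/(1+9/400) = 9959/10000 ≈ 0.995900
step 2 [2y] zero: DF = P = 2389/2500 ≈ 0.955600
step 3 [3y] swap r/1=788/28727: DF=(1 − 788/28727·(0.995900+0.955600))/(1+788/28727) = 2303/2500 ≈ 0.921200
step 4 [4y] bond c/1=3/40: DF=(235451/200000 − 3/40·(0.995900+0.955600+0.921200))/(1+3/40) = 8947/10000 ≈ 0.894700
step 5 [5y] bond c/1=1/80: DF=(36819/40000 − 1/80·(0.995900+0.955600+0.921200+0.894700))/(1+1/80) = 4313/5000 ≈ 0.862600
step 6 [6y] zero: DF = P = 8327/10000 ≈ 0.832700
step 7 [7y] swap r/1=1855/62772: DF=(1 − 1855/62772·(0.995900+0.955600+0.921200+0.894700+0.862600+0.832700))/(1+1855/62772) = 1629/2000 ≈ 0.814500

1 1 9959/10000
2 2 2389/2500
3 3 2303/2500
4 4 8947/10000
5 5 4313/5000
6 6 8327/10000
7 7 1629/2000
f(5y,6y) = ((4313/5000)/(8327/10000) − 1)/(1) = 299/8327 ≈ 3.5907%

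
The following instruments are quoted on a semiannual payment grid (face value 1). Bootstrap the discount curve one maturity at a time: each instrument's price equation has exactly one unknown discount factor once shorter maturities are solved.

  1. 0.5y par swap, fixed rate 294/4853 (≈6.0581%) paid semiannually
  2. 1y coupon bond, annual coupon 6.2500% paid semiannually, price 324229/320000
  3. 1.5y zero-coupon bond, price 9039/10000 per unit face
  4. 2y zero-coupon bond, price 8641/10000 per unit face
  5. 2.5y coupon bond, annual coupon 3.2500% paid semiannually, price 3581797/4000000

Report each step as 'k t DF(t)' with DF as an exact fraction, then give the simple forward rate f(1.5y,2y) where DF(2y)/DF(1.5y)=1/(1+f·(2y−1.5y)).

step 1 [0.5y] swap r/2=147/4853: DF=(1 − 147/4853·(0))/(1+147/4853) = 4853/5000 ≈ 0.970600
step 2 [1y] bond c/2=1/32: DF=(324229/320000 − 1/32·(0.970600))/(1+1/32) = 9531/10000 ≈ 0.953100
step 3 [1.5y] zero: DF = P = 9039/10000 ≈ 0.903900
step 4 [2y] zero: DF = P = 8641/10000 ≈ 0.864100
step 5 [2.5y] bond c/2=13/800: DF=(3581797/4000000 − 13/800·(0.970600+0.953100+0.903900+0.864100))/(1+13/800) = 8221/10000 ≈ 0.822100

1 1/2 4853/5000
2 1 9531/10000
3 3/2 9039/10000
4 2 8641/10000
5 5/2 8221/10000
f(1.5y,2y) = ((9039/10000)/(8641/10000) − 1)/(1/2) = 796/8641 ≈ 9.2119%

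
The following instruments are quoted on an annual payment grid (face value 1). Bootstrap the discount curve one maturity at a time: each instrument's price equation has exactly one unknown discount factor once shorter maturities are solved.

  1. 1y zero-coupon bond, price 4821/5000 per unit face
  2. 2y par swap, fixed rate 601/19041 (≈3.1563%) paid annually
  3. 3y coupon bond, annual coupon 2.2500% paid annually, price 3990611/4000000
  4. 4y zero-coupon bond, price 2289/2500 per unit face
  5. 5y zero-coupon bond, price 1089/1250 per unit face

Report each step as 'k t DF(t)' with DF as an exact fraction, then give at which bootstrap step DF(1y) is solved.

step 1 [1y] zero: DF = P = 4821/5000 ≈ 0.964200
step 2 [2y] swap r/1=601/19041: DF=(1 − 601/19041·(0.964200))/(1+601/19041) = 9399/10000 ≈ 0.939900
step 3 [3y] bond c/1=9/400: DF=(3990611/4000000 − 9/400·(0.964200+0.939900))/(1+9/400) = 4669/5000 ≈ 0.933800
step 4 [4y] zero: DF = P = 2289/2500 ≈ 0.915600
step 5 [5y] zero: DF = P = 1089/1250 ≈ 0.871200

1 1 4821/5000
2 2 9399/10000
3 3 4669/5000
4 4 2289/2500
5 5 1089/1250
DF(1y) is solved at step 1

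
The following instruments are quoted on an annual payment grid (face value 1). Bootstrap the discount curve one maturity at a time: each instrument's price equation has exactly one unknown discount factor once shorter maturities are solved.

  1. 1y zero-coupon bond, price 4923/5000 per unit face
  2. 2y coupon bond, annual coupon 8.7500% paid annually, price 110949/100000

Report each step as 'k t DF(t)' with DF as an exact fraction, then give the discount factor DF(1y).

1 1 4923/5000
2 2 941/1000
DF(1y) = 4923/5000 ≈ 0.984600

step 1 [1y] zero: DF = P = 4923/5000 ≈ 0.984600
step 2 [2y] bond c/1=7/80: DF=(110949/100000 − 7/80·(0.984600))/(1+7/80) = 941/1000 ≈ 0.941000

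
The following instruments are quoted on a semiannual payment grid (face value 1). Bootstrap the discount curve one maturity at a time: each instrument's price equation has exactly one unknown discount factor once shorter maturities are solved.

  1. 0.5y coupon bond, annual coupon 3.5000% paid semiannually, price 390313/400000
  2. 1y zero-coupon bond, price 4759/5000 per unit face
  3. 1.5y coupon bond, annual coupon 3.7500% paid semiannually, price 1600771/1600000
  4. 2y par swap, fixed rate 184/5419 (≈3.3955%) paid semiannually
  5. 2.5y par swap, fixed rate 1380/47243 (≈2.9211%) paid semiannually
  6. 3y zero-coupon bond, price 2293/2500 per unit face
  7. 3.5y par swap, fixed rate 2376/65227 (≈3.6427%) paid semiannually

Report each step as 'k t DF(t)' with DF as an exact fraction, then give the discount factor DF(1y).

step 1 [0.5y] bond c/2=7/400: DF=(390313/400000 − 7/400·(0))/(1+7/400) = 959/1000 ≈ 0.959000
step 2 [1y] zero: DF = P = 4759/5000 ≈ 0.951800
step 3 [1.5y] bond c/2=3/160: DF=(1600771/1600000 − 3/160·(0.959000+0.951800))/(1+3/160) = 9469/10000 ≈ 0.946900
step 4 [2y] swap r/2=92/5419: DF=(1 − 92/5419·(0.959000+0.951800+0.946900))/(1+92/5419) = 2339/2500 ≈ 0.935600
step 5 [2.5y] swap r/2=690/47243: DF=(1 − 690/47243·(0.959000+0.951800+0.946900+0.935600))/(1+690/47243) = 931/1000 ≈ 0.931000
step 6 [3y] zero: DF = P = 2293/2500 ≈ 0.917200
step 7 [3.5y] swap r/2=1188/65227: DF=(1 − 1188/65227·(0.959000+0.951800+0.946900+0.935600+0.931000+0.917200))/(1+1188/65227) = 2203/2500 ≈ 0.881200

1 1/2 959/1000
2 1 4759/5000
3 3/2 9469/10000
4 2 2339/2500
5 5/2 931/1000
6 3 2293/2500
7 7/2 2203/2500
DF(1y) = 4759/5000 ≈ 0.951800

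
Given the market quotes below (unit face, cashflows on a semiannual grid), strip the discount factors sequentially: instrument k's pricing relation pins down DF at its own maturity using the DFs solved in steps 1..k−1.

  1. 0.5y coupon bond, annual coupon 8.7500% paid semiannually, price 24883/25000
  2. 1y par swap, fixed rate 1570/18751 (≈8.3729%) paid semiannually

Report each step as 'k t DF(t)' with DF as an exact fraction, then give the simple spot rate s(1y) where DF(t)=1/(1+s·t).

step 1 [0.5y] bond c/2=7/160: DF=(24883/25000 − 7/160·(0))/(1+7/160) = 596/625 ≈ 0.953600
step 2 [1y] swap r/2=785/18751: DF=(1 − 785/18751·(0.953600))/(1+785/18751) = 1843/2000 ≈ 0.921500

1 1/2 596/625
2 1 1843/2000
s(1y) = (1/(1843/2000) − 1)/(1) = 157/1843 ≈ 8.5187%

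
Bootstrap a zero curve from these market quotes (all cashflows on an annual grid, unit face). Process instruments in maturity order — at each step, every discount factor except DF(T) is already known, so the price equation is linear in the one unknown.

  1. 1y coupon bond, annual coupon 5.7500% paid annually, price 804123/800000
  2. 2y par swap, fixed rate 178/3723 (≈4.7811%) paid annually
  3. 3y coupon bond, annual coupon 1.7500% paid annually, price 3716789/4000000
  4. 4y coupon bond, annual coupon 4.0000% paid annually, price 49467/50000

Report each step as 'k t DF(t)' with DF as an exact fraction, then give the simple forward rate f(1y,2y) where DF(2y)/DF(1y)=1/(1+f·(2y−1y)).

step 1 [1y] bond c/1=23/400: DF=(804123/800000 − 23/400·(0))/(1+23/400) = 1901/2000 ≈ 0.950500
step 2 [2y] swap r/1=178/3723: DF=(1 − 178/3723·(0.950500))/(1+178/3723) = 911/1000 ≈ 0.911000
step 3 [3y] bond c/1=7/400: DF=(3716789/4000000 − 7/400·(0.950500+0.911000))/(1+7/400) = 2203/2500 ≈ 0.881200
step 4 [4y] bond c/1=1/25: DF=(49467/50000 − 1/25·(0.950500+0.911000+0.881200))/(1+1/25) = 4229/5000 ≈ 0.845800

1 1 1901/2000
2 2 911/1000
3 3 2203/2500
4 4 4229/5000
f(1y,2y) = ((1901/2000)/(911/1000) − 1)/(1) = 79/1822 ≈ 4.3359%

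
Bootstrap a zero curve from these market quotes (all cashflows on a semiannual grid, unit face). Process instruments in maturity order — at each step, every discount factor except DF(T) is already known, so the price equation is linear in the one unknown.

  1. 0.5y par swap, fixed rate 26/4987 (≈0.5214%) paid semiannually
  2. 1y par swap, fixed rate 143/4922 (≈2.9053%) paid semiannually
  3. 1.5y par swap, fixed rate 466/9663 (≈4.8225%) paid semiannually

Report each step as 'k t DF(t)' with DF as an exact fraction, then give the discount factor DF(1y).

step 1 [0.5y] swap r/2=13/4987: DF=(1 − 13/4987·(0))/(1+13/4987) = 4987/5000 ≈ 0.997400
step 2 [1y] swap r/2=143/9844: DF=(1 − 143/9844·(0.997400))/(1+143/9844) = 4857/5000 ≈ 0.971400
step 3 [1.5y] swap r/2=233/9663: DF=(1 − 233/9663·(0.997400+0.971400))/(1+233/9663) = 9301/10000 ≈ 0.930100

1 1/2 4987/5000
2 1 4857/5000
3 3/2 9301/10000
DF(1y) = 4857/5000 ≈ 0.971400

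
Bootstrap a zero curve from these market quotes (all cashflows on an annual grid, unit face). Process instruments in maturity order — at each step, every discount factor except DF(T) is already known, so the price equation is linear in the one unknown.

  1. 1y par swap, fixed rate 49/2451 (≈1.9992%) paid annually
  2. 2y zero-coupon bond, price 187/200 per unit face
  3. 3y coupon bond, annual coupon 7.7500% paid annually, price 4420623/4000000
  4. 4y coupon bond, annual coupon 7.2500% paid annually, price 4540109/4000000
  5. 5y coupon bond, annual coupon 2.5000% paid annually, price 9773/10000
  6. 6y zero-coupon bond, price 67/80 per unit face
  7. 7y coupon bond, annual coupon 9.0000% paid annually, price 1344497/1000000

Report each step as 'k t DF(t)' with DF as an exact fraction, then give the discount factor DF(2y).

step 1 [1y] swap r/1=49/2451: DF=(1 − 49/2451·(0))/(1+49/2451) = 2451/2500 ≈ 0.980400
step 2 [2y] zero: DF = P = 187/200 ≈ 0.935000
step 3 [3y] bond c/1=31/400: DF=(4420623/4000000 − 31/400·(0.980400+0.935000))/(1+31/400) = 8879/10000 ≈ 0.887900
step 4 [4y] bond c/1=29/400: DF=(4540109/4000000 − 29/400·(0.980400+0.935000+0.887900))/(1+29/400) = 543/625 ≈ 0.868800
step 5 [5y] bond c/1=1/40: DF=(9773/10000 − 1/40·(0.980400+0.935000+0.887900+0.868800))/(1+1/40) = 8639/10000 ≈ 0.863900
step 6 [6y] zero: DF = P = 67/80 ≈ 0.837500
step 7 [7y] bond c/1=9/100: DF=(1344497/1000000 − 9/100·(0.980400+0.935000+0.887900+0.868800+0.863900+0.837500))/(1+9/100) = 3949/5000 ≈ 0.789800

1 1 2451/2500
2 2 187/200
3 3 8879/10000
4 4 543/625
5 5 8639/10000
6 6 67/80
7 7 3949/5000
DF(2y) = 187/200 ≈ 0.935000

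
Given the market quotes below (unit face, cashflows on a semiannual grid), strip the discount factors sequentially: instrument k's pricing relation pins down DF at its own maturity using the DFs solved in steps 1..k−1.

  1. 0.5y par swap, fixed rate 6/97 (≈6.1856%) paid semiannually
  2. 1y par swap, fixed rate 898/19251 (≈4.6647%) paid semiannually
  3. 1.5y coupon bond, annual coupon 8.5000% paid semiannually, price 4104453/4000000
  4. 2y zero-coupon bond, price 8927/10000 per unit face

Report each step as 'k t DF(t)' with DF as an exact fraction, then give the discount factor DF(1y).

1 1/2 97/100
2 1 9551/10000
3 3/2 4529/5000
4 2 8927/10000
DF(1y) = 9551/10000 ≈ 0.955100

step 1 [0.5y] swap r/2=3/97: DF=(1 − 3/97·(0))/(1+3/97) = 97/100 ≈ 0.970000
step 2 [1y] swap r/2=449/19251: DF=(1 − 449/19251·(0.970000))/(1+449/19251) = 9551/10000 ≈ 0.955100
step 3 [1.5y] bond c/2=17/400: DF=(4104453/4000000 − 17/400·(0.970000+0.955100))/(1+17/400) = 4529/5000 ≈ 0.905800
step 4 [2y] zero: DF = P = 8927/10000 ≈ 0.892700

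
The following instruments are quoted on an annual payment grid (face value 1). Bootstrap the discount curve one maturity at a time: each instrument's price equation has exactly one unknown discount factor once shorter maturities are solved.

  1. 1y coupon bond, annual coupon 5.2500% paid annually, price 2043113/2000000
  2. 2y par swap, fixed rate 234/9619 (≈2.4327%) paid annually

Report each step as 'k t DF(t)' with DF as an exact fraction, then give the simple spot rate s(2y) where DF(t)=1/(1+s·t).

1 1 4853/5000
2 2 2383/2500
s(2y) = (1/(2383/2500) − 1)/(2) = 117/4766 ≈ 2.4549%

step 1 [1y] bond c/1=21/400: DF=(2043113/2000000 − 21/400·(0))/(1+21/400) = 4853/5000 ≈ 0.970600
step 2 [2y] swap r/1=234/9619: DF=(1 − 234/9619·(0.970600))/(1+234/9619) = 2383/2500 ≈ 0.953200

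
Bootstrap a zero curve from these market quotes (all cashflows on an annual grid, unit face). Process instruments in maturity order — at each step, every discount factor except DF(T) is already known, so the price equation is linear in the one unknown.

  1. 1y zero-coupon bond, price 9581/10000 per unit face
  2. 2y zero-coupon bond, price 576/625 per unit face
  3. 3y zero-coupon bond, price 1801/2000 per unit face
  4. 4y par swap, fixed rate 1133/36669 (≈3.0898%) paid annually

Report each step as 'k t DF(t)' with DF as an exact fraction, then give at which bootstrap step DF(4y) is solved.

step 1 [1y] zero: DF = P = 9581/10000 ≈ 0.958100
step 2 [2y] zero: DF = P = 576/625 ≈ 0.921600
step 3 [3y] zero: DF = P = 1801/2000 ≈ 0.900500
step 4 [4y] swap r/1=1133/36669: DF=(1 − 1133/36669·(0.958100+0.921600+0.900500))/(1+1133/36669) = 8867/10000 ≈ 0.886700

1 1 9581/10000
2 2 576/625
3 3 1801/2000
4 4 8867/10000
DF(4y) is solved at step 4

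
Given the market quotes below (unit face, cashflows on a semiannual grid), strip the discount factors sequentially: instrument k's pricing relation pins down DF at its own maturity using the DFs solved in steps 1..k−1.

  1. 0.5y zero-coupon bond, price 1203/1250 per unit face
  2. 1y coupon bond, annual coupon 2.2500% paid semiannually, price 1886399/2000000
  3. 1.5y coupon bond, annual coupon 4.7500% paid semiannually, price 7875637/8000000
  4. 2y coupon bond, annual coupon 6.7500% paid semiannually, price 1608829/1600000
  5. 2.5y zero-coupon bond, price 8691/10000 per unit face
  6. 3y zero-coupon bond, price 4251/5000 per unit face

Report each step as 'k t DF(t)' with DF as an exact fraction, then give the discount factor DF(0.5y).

1 1/2 1203/1250
2 1 461/500
3 3/2 9179/10000
4 2 2203/2500
5 5/2 8691/10000
6 3 4251/5000
DF(0.5y) = 1203/1250 ≈ 0.962400

step 1 [0.5y] zero: DF = P = 1203/1250 ≈ 0.962400
step 2 [1y] bond c/2=9/800: DF=(1886399/2000000 − 9/800·(0.962400))/(1+9/800) = 461/500 ≈ 0.922000
step 3 [1.5y] bond c/2=19/800: DF=(7875637/8000000 − 19/800·(0.962400+0.922000))/(1+19/800) = 9179/10000 ≈ 0.917900
step 4 [2y] bond c/2=27/800: DF=(1608829/1600000 − 27/800·(0.962400+0.922000+0.917900))/(1+27/800) = 2203/2500 ≈ 0.881200
step 5 [2.5y] zero: DF = P = 8691/10000 ≈ 0.869100
step 6 [3y] zero: DF = P = 4251/5000 ≈ 0.850200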